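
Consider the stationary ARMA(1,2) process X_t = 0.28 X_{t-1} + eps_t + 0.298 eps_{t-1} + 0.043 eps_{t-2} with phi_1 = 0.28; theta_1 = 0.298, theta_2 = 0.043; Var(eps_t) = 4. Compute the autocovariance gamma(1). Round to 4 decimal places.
\gamma(1) = 2.8366

Multiply the model equation by X_{t-k} and take expectations. With theta_0 = psi_0 = 1 and psi_j the MA(infinity) weights, this gives
  gamma(k) - sum_i phi_i gamma(k-i) = c_k,
  c_k = sigma^2 * sum_{j=k..q} theta_j psi_{j-k}   (c_k = 0 for k > q),
using gamma(-m) = gamma(m).
psi-weights needed (psi_j = theta_j + sum_i phi_i psi_{j-i}):
  psi_1 = theta_1 + phi_1 = 0.298 + (0.28) = 0.578
  psi_2 = theta_2 + phi_1 psi_1 = 0.043 + (0.28)(0.578) = 0.20484
Right-hand sides:
  c_0 = sigma^2 (1 + theta_1 psi_1 + theta_2 psi_2) = 4 * (1 + (0.298)(0.578) + (0.043)(0.20484)) = 4 * 1.181052 = 4.724208
  c_1 = sigma^2 (theta_1 + theta_2 psi_1) = 4 * (0.298 + (0.043)(0.578)) = 1.291416
  c_2 = sigma^2 theta_2 = 4 * (0.043) = 0.172
Equations for k = 0 and k = 1 (AR order 1):
  gamma(0) = phi_1 gamma(1) + c_0
  gamma(1) = phi_1 gamma(0) + c_1
Substituting the second into the first: gamma(0) (1 - phi_1^2) = c_0 + phi_1 c_1, so
  gamma(0) = (c_0 + phi_1 c_1) / (1 - phi_1^2) = (4.724208 + (0.28)(1.291416)) / (1 - (0.28)^2) = 5.085805 / 0.9216 = 5.518452.
  gamma(1) = phi_1 gamma(0) + c_1 = (0.28)(5.518452) + (1.291416) = 2.836582.
Therefore gamma(1) = 2.8366 (to 4 decimal places).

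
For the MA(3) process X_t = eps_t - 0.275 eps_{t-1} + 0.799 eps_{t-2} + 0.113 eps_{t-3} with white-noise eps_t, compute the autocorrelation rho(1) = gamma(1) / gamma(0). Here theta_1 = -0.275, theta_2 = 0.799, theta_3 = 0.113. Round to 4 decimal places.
\rho(1) = -0.2342

For an MA(q) process with theta_0 = 1, the autocovariance is
  gamma(k) = sigma^2 * sum_{i=0..q-k} theta_i * theta_{i+k},
and rho(k) = gamma(k) / gamma(0). Sigma^2 cancels.
  numerator   = (1)*(-0.275) + (-0.275)*(0.799) + (0.799)*(0.113) = -0.404438.
  denominator = (1)^2 + (-0.275)^2 + (0.799)^2 + (0.113)^2 = 1.726795.
  rho(1) = -0.404438 / 1.726795 = -0.2342.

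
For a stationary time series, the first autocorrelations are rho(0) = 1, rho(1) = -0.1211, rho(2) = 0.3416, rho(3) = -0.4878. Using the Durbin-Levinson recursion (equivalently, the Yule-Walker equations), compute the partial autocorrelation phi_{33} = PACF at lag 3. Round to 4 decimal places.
\phi_{33} = -0.4790

The PACF at lag k is phi_{kk}, the last component of the solution
to the Yule-Walker system G_k phi = r_k where
  (G_k)_{ij} = rho(|i - j|), (r_k)_i = rho(i), i,j = 1..k.
Equivalently, Durbin-Levinson gives phi_{kk} iteratively:
  phi_{11} = rho(1)
  phi_{kk} = [rho(k) - sum_{j=1..k-1} phi_{k-1,j} rho(k-j)]
            / [1 - sum_{j=1..k-1} phi_{k-1,j} rho(j)],
  phi_{k,j} = phi_{k-1,j} - phi_{kk} phi_{k-1,k-j},  j = 1..k-1.
Step k = 1:
  phi_11 = rho(1) = -0.1211.
Step k = 2:
  phi_22 = [rho(2) - phi_11 rho(1)] / [1 - phi_11 rho(1)] = [0.3416 - (-0.1211)(-0.1211)] / [1 - (-0.1211)(-0.1211)]
         = 0.32693479 / 0.98533479 = 0.331801.
  Update: phi_21 = phi_11 - phi_22 phi_11 = -0.1211 - (0.331801)(-0.1211) = -0.080919.
Step k = 3:
  phi_33 = [rho(3) - phi_21 rho(2) - phi_22 rho(1)] / [1 - phi_21 rho(1) - phi_22 rho(2)]
    numerator   = -0.4878 - (-0.080919)(0.3416) - (0.331801)(-0.1211) = -0.41997703
    denominator = 1 - (-0.080919)(-0.1211) - (0.331801)(0.3416) = 0.87685759
  phi_33 = -0.41997703 / 0.87685759 = -0.479.
Therefore phi_{33} = -0.4790.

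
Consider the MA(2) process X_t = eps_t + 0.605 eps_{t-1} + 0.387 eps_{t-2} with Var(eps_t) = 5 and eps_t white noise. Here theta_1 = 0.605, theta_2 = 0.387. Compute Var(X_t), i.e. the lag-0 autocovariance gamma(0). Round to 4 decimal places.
\gamma(0) = 7.5790

For an MA(q) process X_t = eps_t + sum_i theta_i eps_{t-i} with
Var(eps_t) = sigma^2, the variance is
  gamma(0) = sigma^2 * (1 + sum_i theta_i^2).
  sum_i theta_i^2 = (0.605)^2 + (0.387)^2 = 0.366025 + 0.149769 = 0.515794.
  gamma(0) = 5 * (1 + 0.515794) = 5 * 1.515794 = 7.57897, which rounds to 7.5790.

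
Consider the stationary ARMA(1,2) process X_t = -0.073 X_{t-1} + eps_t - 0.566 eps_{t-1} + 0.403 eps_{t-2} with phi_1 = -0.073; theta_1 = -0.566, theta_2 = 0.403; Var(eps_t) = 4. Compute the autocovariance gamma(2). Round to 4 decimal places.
\gamma(2) = 1.8868

Multiply the model equation by X_{t-k} and take expectations. With theta_0 = psi_0 = 1 and psi_j the MA(infinity) weights, this gives
  gamma(k) - sum_i phi_i gamma(k-i) = c_k,
  c_k = sigma^2 * sum_{j=k..q} theta_j psi_{j-k}   (c_k = 0 for k > q),
using gamma(-m) = gamma(m).
psi-weights needed (psi_j = theta_j + sum_i phi_i psi_{j-i}):
  psi_1 = theta_1 + phi_1 = -0.566 + (-0.073) = -0.639
  psi_2 = theta_2 + phi_1 psi_1 = 0.403 + (-0.073)(-0.639) = 0.449647
Right-hand sides:
  c_0 = sigma^2 (1 + theta_1 psi_1 + theta_2 psi_2) = 4 * (1 + (-0.566)(-0.639) + (0.403)(0.449647)) = 4 * 1.542882 = 6.171527
  c_1 = sigma^2 (theta_1 + theta_2 psi_1) = 4 * (-0.566 + (0.403)(-0.639)) = -3.294068
  c_2 = sigma^2 theta_2 = 4 * (0.403) = 1.612
Equations for k = 0 and k = 1 (AR order 1):
  gamma(0) = phi_1 gamma(1) + c_0
  gamma(1) = phi_1 gamma(0) + c_1
Substituting the second into the first: gamma(0) (1 - phi_1^2) = c_0 + phi_1 c_1, so
  gamma(0) = (c_0 + phi_1 c_1) / (1 - phi_1^2) = (6.171527 + (-0.073)(-3.294068)) / (1 - (-0.073)^2) = 6.411994 / 0.994671 = 6.446347.
  gamma(1) = phi_1 gamma(0) + c_1 = (-0.073)(6.446347) + (-3.294068) = -3.764651.
For k = 2: gamma(2) = phi_1 gamma(1) + c_2
  = (-0.073)(-3.764651) + (1.612) = 1.88682.
Therefore gamma(2) = 1.8868 (to 4 decimal places).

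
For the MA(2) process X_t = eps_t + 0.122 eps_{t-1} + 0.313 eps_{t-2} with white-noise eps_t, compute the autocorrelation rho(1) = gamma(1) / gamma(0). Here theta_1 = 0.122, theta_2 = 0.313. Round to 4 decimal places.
\rho(1) = 0.1439

For an MA(q) process with theta_0 = 1, the autocovariance is
  gamma(k) = sigma^2 * sum_{i=0..q-k} theta_i * theta_{i+k},
and rho(k) = gamma(k) / gamma(0). Sigma^2 cancels.
  numerator   = (1)*(0.122) + (0.122)*(0.313) = 0.160186.
  denominator = (1)^2 + (0.122)^2 + (0.313)^2 = 1.112853.
  rho(1) = 0.160186 / 1.112853 = 0.1439.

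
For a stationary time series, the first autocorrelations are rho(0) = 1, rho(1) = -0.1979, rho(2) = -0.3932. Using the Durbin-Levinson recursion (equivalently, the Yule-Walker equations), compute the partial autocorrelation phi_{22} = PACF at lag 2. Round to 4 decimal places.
\phi_{22} = -0.4500

The PACF at lag k is phi_{kk}, the last component of the solution
to the Yule-Walker system G_k phi = r_k where
  (G_k)_{ij} = rho(|i - j|), (r_k)_i = rho(i), i,j = 1..k.
Equivalently, Durbin-Levinson gives phi_{kk} iteratively:
  phi_{11} = rho(1)
  phi_{kk} = [rho(k) - sum_{j=1..k-1} phi_{k-1,j} rho(k-j)]
            / [1 - sum_{j=1..k-1} phi_{k-1,j} rho(j)],
  phi_{k,j} = phi_{k-1,j} - phi_{kk} phi_{k-1,k-j},  j = 1..k-1.
Step k = 1:
  phi_11 = rho(1) = -0.1979.
Step k = 2:
  phi_22 = [rho(2) - phi_11 rho(1)] / [1 - phi_11 rho(1)] = [-0.3932 - (-0.1979)(-0.1979)] / [1 - (-0.1979)(-0.1979)]
         = -0.43236441 / 0.96083559 = -0.45.
Therefore phi_{22} = -0.4500.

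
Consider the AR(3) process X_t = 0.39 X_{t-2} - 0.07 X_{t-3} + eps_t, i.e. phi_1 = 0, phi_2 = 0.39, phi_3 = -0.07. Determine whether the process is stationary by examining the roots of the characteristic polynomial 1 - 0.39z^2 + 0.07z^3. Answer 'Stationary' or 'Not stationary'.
\text{Stationary}

The AR(p) characteristic polynomial is P(z) = 1 - 0.39z^2 + 0.07z^3.
Stationarity requires all roots to lie outside the unit circle, i.e. |z| > 1 for every root.
Degree 3: look for a simple real root z0 first, then factor out (1 - z/z0) and solve the remaining quadratic.
Testing z0 = 2: P(2) = 1 + (0)(2) + (-0.39)(2)^2 + (0.07)(2)^3
  = 1 + (0) + (-1.56) + (0.56) = 0.  So z_0 = 2 is a root, |z_0| = 2.
Divide out the factor (1 - 0.5 z) = (1 - z/z0) (since 1/z0 = 0.5):
  P(z) = (1 - 0.5 z)(1 + (0.5) z + (-0.14) z^2)
  [check: z-coef 0.5 - (0.5) = 0; z^2-coef -0.14 - (0.5)(0.5) = -0.39; z^3-coef -(0.5)(-0.14) = 0.07.]
Remaining roots from the quadratic factor 1 + (0.5) z + (-0.14) z^2:
  Set 1 + (0.5) z + (-0.14) z^2 = 0, i.e. a z^2 + b z + c = 0 with a = -0.14, b = 0.5, c = 1.
  Discriminant D = b^2 - 4ac = (0.5)^2 - 4*(-0.14)*1 = 0.25 - (-0.56) = 0.81.
  D >= 0, so the roots are real: z = (-b +/- sqrt(D)) / (2a) = (-0.5 +/- 0.9) / (-0.28).
    z_1 = (-0.5 + 0.9) / (-0.28) = -1.4286,   |z_1| = 1.4286.
    z_2 = (-0.5 - 0.9) / (-0.28) = 5,   |z_2| = 5.
Moduli of all roots: 2.0000, 1.4286, 5.0000.
All moduli strictly greater than 1? Yes.
Verdict: Stationary.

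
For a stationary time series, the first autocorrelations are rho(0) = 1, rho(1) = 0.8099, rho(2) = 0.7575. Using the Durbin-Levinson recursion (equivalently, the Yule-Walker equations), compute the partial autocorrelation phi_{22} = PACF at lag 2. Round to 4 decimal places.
\phi_{22} = 0.2952

The PACF at lag k is phi_{kk}, the last component of the solution
to the Yule-Walker system G_k phi = r_k where
  (G_k)_{ij} = rho(|i - j|), (r_k)_i = rho(i), i,j = 1..k.
Equivalently, Durbin-Levinson gives phi_{kk} iteratively:
  phi_{11} = rho(1)
  phi_{kk} = [rho(k) - sum_{j=1..k-1} phi_{k-1,j} rho(k-j)]
            / [1 - sum_{j=1..k-1} phi_{k-1,j} rho(j)],
  phi_{k,j} = phi_{k-1,j} - phi_{kk} phi_{k-1,k-j},  j = 1..k-1.
Step k = 1:
  phi_11 = rho(1) = 0.8099.
Step k = 2:
  phi_22 = [rho(2) - phi_11 rho(1)] / [1 - phi_11 rho(1)] = [0.7575 - (0.8099)(0.8099)] / [1 - (0.8099)(0.8099)]
         = 0.10156199 / 0.34406199 = 0.2952.
Therefore phi_{22} = 0.2952.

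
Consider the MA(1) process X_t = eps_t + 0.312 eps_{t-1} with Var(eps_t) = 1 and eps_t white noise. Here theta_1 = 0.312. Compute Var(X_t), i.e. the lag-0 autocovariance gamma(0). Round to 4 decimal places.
\gamma(0) = 1.0973

For an MA(q) process X_t = eps_t + sum_i theta_i eps_{t-i} with
Var(eps_t) = sigma^2, the variance is
  gamma(0) = sigma^2 * (1 + sum_i theta_i^2).
  sum_i theta_i^2 = (0.312)^2 = 0.097344.
  gamma(0) = 1 * (1 + 0.097344) = 1 * 1.097344 = 1.097344, which rounds to 1.0973.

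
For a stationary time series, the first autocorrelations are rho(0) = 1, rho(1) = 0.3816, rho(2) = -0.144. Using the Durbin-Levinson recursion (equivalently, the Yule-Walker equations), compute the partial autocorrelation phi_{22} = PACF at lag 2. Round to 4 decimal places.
\phi_{22} = -0.3390

The PACF at lag k is phi_{kk}, the last component of the solution
to the Yule-Walker system G_k phi = r_k where
  (G_k)_{ij} = rho(|i - j|), (r_k)_i = rho(i), i,j = 1..k.
Equivalently, Durbin-Levinson gives phi_{kk} iteratively:
  phi_{11} = rho(1)
  phi_{kk} = [rho(k) - sum_{j=1..k-1} phi_{k-1,j} rho(k-j)]
            / [1 - sum_{j=1..k-1} phi_{k-1,j} rho(j)],
  phi_{k,j} = phi_{k-1,j} - phi_{kk} phi_{k-1,k-j},  j = 1..k-1.
Step k = 1:
  phi_11 = rho(1) = 0.3816.
Step k = 2:
  phi_22 = [rho(2) - phi_11 rho(1)] / [1 - phi_11 rho(1)] = [-0.144 - (0.3816)(0.3816)] / [1 - (0.3816)(0.3816)]
         = -0.28961856 / 0.85438144 = -0.339.
Therefore phi_{22} = -0.3390.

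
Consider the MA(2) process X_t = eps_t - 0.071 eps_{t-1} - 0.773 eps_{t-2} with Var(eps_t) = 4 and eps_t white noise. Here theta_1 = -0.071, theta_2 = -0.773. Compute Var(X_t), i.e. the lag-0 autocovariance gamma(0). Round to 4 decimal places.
\gamma(0) = 6.4103

For an MA(q) process X_t = eps_t + sum_i theta_i eps_{t-i} with
Var(eps_t) = sigma^2, the variance is
  gamma(0) = sigma^2 * (1 + sum_i theta_i^2).
  sum_i theta_i^2 = (-0.071)^2 + (-0.773)^2 = 0.005041 + 0.597529 = 0.60257.
  gamma(0) = 4 * (1 + 0.60257) = 4 * 1.60257 = 6.41028, which rounds to 6.4103.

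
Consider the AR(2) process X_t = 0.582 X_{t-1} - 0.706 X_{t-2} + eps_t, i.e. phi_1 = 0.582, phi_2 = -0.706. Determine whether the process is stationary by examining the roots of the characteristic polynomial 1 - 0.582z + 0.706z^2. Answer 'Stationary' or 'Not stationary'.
\text{Stationary}

The AR(p) characteristic polynomial is P(z) = 1 - 0.582z + 0.706z^2.
Stationarity requires all roots to lie outside the unit circle, i.e. |z| > 1 for every root.
Set 1 + (-0.582) z + (0.706) z^2 = 0, i.e. a z^2 + b z + c = 0 with a = 0.706, b = -0.582, c = 1.
Discriminant D = b^2 - 4ac = (-0.582)^2 - 4*(0.706)*1 = 0.338724 - (2.824) = -2.485276.
D < 0, so the roots are the complex-conjugate pair z = (-b +/- i sqrt(-D)) / (2a) = 0.4122 +/- 1.1165i.
For a conjugate pair |z|^2 = z * conj(z) = (product of roots) = c/a = 1/(0.706) = 1.416431, so |z| = sqrt(1.416431) = 1.1901 for both roots.
Moduli of all roots: 1.1901, 1.1901.
All moduli strictly greater than 1? Yes.
Verdict: Stationary.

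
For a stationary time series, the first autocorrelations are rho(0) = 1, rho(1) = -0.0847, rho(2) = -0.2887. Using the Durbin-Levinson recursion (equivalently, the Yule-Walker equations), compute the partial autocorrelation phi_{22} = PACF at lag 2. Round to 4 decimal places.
\phi_{22} = -0.2980

The PACF at lag k is phi_{kk}, the last component of the solution
to the Yule-Walker system G_k phi = r_k where
  (G_k)_{ij} = rho(|i - j|), (r_k)_i = rho(i), i,j = 1..k.
Equivalently, Durbin-Levinson gives phi_{kk} iteratively:
  phi_{11} = rho(1)
  phi_{kk} = [rho(k) - sum_{j=1..k-1} phi_{k-1,j} rho(k-j)]
            / [1 - sum_{j=1..k-1} phi_{k-1,j} rho(j)],
  phi_{k,j} = phi_{k-1,j} - phi_{kk} phi_{k-1,k-j},  j = 1..k-1.
Step k = 1:
  phi_11 = rho(1) = -0.0847.
Step k = 2:
  phi_22 = [rho(2) - phi_11 rho(1)] / [1 - phi_11 rho(1)] = [-0.2887 - (-0.0847)(-0.0847)] / [1 - (-0.0847)(-0.0847)]
         = -0.29587409 / 0.99282591 = -0.298.
Therefore phi_{22} = -0.2980.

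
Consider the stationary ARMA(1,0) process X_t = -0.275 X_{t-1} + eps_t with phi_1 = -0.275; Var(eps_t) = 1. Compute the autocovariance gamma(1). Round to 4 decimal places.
\gamma(1) = -0.2975

Multiply the model equation by X_{t-k} and take expectations. With theta_0 = psi_0 = 1 and psi_j the MA(infinity) weights, this gives
  gamma(k) - sum_i phi_i gamma(k-i) = c_k,
  c_k = sigma^2 * sum_{j=k..q} theta_j psi_{j-k}   (c_k = 0 for k > q),
using gamma(-m) = gamma(m).
Pure AR (q = 0): c_0 = sigma^2 = 1, c_k = 0 for k >= 1.
Equations for k = 0 and k = 1 (AR order 1):
  gamma(0) = phi_1 gamma(1) + c_0
  gamma(1) = phi_1 gamma(0) + c_1
Substituting the second into the first: gamma(0) (1 - phi_1^2) = c_0 + phi_1 c_1, so
  gamma(0) = c_0 / (1 - phi_1^2) = 1 / (1 - (-0.275)^2) = 1 / 0.924375 = 1.081812.
  gamma(1) = phi_1 gamma(0) = (-0.275)(1.081812) = -0.297498.
Therefore gamma(1) = -0.2975 (to 4 decimal places).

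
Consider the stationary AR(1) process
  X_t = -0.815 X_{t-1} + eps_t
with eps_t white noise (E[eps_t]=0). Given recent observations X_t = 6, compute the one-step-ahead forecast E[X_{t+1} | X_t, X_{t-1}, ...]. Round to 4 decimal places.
E[X_{t+1} \mid \mathcal F_t] = -4.8900

For an AR(p) model X_t = c + sum_i phi_i X_{t-i} + eps_t, the
one-step-ahead conditional mean is
  E[X_{t+1} | X_t, ...] = c + sum_i phi_i X_{t+1-i}.
Substitute known values:
  E[X_{t+1} | ...] = (-0.815) * (6)
                   = -4.8900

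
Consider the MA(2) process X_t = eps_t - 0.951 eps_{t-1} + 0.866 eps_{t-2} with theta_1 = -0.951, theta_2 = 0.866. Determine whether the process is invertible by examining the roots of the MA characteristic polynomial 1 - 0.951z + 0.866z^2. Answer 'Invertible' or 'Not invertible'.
\text{Invertible}

The MA(q) characteristic polynomial is P(z) = 1 - 0.951z + 0.866z^2.
Invertibility requires all roots to lie outside the unit circle, i.e. |z| > 1 for every root.
Set 1 + (-0.951) z + (0.866) z^2 = 0, i.e. a z^2 + b z + c = 0 with a = 0.866, b = -0.951, c = 1.
Discriminant D = b^2 - 4ac = (-0.951)^2 - 4*(0.866)*1 = 0.904401 - (3.464) = -2.559599.
D < 0, so the roots are the complex-conjugate pair z = (-b +/- i sqrt(-D)) / (2a) = 0.5491 +/- 0.9237i.
For a conjugate pair |z|^2 = z * conj(z) = (product of roots) = c/a = 1/(0.866) = 1.154734, so |z| = sqrt(1.154734) = 1.0746 for both roots.
Moduli of all roots: 1.0746, 1.0746.
All moduli strictly greater than 1? Yes.
Verdict: Invertible.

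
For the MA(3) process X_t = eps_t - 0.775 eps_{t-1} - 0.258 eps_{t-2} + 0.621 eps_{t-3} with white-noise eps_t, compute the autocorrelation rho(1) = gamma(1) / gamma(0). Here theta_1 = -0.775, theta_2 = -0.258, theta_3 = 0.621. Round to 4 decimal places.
\rho(1) = -0.3582

For an MA(q) process with theta_0 = 1, the autocovariance is
  gamma(k) = sigma^2 * sum_{i=0..q-k} theta_i * theta_{i+k},
and rho(k) = gamma(k) / gamma(0). Sigma^2 cancels.
  numerator   = (1)*(-0.775) + (-0.775)*(-0.258) + (-0.258)*(0.621) = -0.735268.
  denominator = (1)^2 + (-0.775)^2 + (-0.258)^2 + (0.621)^2 = 2.05283.
  rho(1) = -0.735268 / 2.05283 = -0.3582.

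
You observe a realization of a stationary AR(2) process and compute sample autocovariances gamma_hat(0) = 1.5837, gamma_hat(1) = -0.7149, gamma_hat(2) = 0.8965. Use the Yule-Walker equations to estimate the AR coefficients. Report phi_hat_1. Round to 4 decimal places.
\hat\phi_{1} = -0.2460

The Yule-Walker equations for an AR(p) process read, in matrix form,
  Gamma_p phi = r_p,   with   (Gamma_p)_{ij} = gamma(|i - j|),
                       (r_p)_i = gamma(i),   i,j = 1..p.
Substitute the sample gammas (Toeplitz matrix and right-hand side of size 2):
  Gamma_p = [[1.5837, -0.7149], [-0.7149, 1.5837]]
  r_p     = [-0.7149, 0.8965]
Written out:
  1.5837 phi_1 - 0.7149 phi_2 = -0.7149
  -0.7149 phi_1 + 1.5837 phi_2 = 0.8965
Solve by Cramer's rule:
  det = gamma(0)^2 - gamma(1)^2 = (1.5837)^2 - (-0.7149)^2 = 2.50810569 - 0.51108201 = 1.99702368
  phi_hat_1 = [gamma(1) gamma(0) - gamma(1) gamma(2)] / det = [(-0.7149)(1.5837) - (-0.7149)(0.8965)] / 1.99702368 = -0.49127928 / 1.99702368 = -0.246
  phi_hat_2 = [gamma(0) gamma(2) - gamma(1)^2] / det = [(1.5837)(0.8965) - (-0.7149)^2] / 1.99702368 = 0.90870504 / 1.99702368 = 0.455
So phi_hat = [-0.2460, 0.4550].
Therefore phi_hat_1 = -0.2460.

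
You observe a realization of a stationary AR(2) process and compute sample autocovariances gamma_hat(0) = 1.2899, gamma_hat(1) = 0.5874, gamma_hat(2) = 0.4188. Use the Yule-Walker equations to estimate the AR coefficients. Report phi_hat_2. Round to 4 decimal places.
\hat\phi_{2} = 0.1480

The Yule-Walker equations for an AR(p) process read, in matrix form,
  Gamma_p phi = r_p,   with   (Gamma_p)_{ij} = gamma(|i - j|),
                       (r_p)_i = gamma(i),   i,j = 1..p.
Substitute the sample gammas (Toeplitz matrix and right-hand side of size 2):
  Gamma_p = [[1.2899, 0.5874], [0.5874, 1.2899]]
  r_p     = [0.5874, 0.4188]
Written out:
  1.2899 phi_1 + 0.5874 phi_2 = 0.5874
  0.5874 phi_1 + 1.2899 phi_2 = 0.4188
Solve by Cramer's rule:
  det = gamma(0)^2 - gamma(1)^2 = (1.2899)^2 - (0.5874)^2 = 1.66384201 - 0.34503876 = 1.31880325
  phi_hat_1 = [gamma(1) gamma(0) - gamma(1) gamma(2)] / det = [(0.5874)(1.2899) - (0.5874)(0.4188)] / 1.31880325 = 0.51168414 / 1.31880325 = 0.388
  phi_hat_2 = [gamma(0) gamma(2) - gamma(1)^2] / det = [(1.2899)(0.4188) - (0.5874)^2] / 1.31880325 = 0.19517136 / 1.31880325 = 0.148
So phi_hat = [0.3880, 0.1480].
Therefore phi_hat_2 = 0.1480.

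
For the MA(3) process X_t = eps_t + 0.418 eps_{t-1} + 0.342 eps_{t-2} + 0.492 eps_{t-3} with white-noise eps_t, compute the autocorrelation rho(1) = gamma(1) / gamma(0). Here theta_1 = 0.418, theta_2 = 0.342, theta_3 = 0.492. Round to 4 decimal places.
\rho(1) = 0.4754

For an MA(q) process with theta_0 = 1, the autocovariance is
  gamma(k) = sigma^2 * sum_{i=0..q-k} theta_i * theta_{i+k},
and rho(k) = gamma(k) / gamma(0). Sigma^2 cancels.
  numerator   = (1)*(0.418) + (0.418)*(0.342) + (0.342)*(0.492) = 0.72922.
  denominator = (1)^2 + (0.418)^2 + (0.342)^2 + (0.492)^2 = 1.533752.
  rho(1) = 0.72922 / 1.533752 = 0.4754.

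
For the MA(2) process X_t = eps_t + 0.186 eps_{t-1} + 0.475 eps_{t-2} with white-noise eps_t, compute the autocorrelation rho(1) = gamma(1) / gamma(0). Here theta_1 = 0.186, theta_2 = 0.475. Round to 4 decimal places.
\rho(1) = 0.2177

For an MA(q) process with theta_0 = 1, the autocovariance is
  gamma(k) = sigma^2 * sum_{i=0..q-k} theta_i * theta_{i+k},
and rho(k) = gamma(k) / gamma(0). Sigma^2 cancels.
  numerator   = (1)*(0.186) + (0.186)*(0.475) = 0.27435.
  denominator = (1)^2 + (0.186)^2 + (0.475)^2 = 1.260221.
  rho(1) = 0.27435 / 1.260221 = 0.2177.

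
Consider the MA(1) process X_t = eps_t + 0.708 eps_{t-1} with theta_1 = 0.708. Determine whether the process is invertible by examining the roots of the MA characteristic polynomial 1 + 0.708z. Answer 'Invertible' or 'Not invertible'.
\text{Invertible}

The MA(q) characteristic polynomial is P(z) = 1 + 0.708z.
Invertibility requires all roots to lie outside the unit circle, i.e. |z| > 1 for every root.
This is linear in z: 1 + (0.708) z = 0  =>  z = -1/(0.708) = -1.412429,  |z| = 1.412429.
Moduli of all roots: 1.4124.
All moduli strictly greater than 1? Yes.
Verdict: Invertible.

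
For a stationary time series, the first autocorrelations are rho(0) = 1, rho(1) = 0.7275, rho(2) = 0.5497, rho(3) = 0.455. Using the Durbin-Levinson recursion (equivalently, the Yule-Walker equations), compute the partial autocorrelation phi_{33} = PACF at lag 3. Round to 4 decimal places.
\phi_{33} = 0.0870

The PACF at lag k is phi_{kk}, the last component of the solution
to the Yule-Walker system G_k phi = r_k where
  (G_k)_{ij} = rho(|i - j|), (r_k)_i = rho(i), i,j = 1..k.
Equivalently, Durbin-Levinson gives phi_{kk} iteratively:
  phi_{11} = rho(1)
  phi_{kk} = [rho(k) - sum_{j=1..k-1} phi_{k-1,j} rho(k-j)]
            / [1 - sum_{j=1..k-1} phi_{k-1,j} rho(j)],
  phi_{k,j} = phi_{k-1,j} - phi_{kk} phi_{k-1,k-j},  j = 1..k-1.
Step k = 1:
  phi_11 = rho(1) = 0.7275.
Step k = 2:
  phi_22 = [rho(2) - phi_11 rho(1)] / [1 - phi_11 rho(1)] = [0.5497 - (0.7275)(0.7275)] / [1 - (0.7275)(0.7275)]
         = 0.02044375 / 0.47074375 = 0.043429.
  Update: phi_21 = phi_11 - phi_22 phi_11 = 0.7275 - (0.043429)(0.7275) = 0.695906.
Step k = 3:
  phi_33 = [rho(3) - phi_21 rho(2) - phi_22 rho(1)] / [1 - phi_21 rho(1) - phi_22 rho(2)]
    numerator   = 0.455 - (0.695906)(0.5497) - (0.043429)(0.7275) = 0.04086633
    denominator = 1 - (0.695906)(0.7275) - (0.043429)(0.5497) = 0.46985591
  phi_33 = 0.04086633 / 0.46985591 = 0.087.
Therefore phi_{33} = 0.0870.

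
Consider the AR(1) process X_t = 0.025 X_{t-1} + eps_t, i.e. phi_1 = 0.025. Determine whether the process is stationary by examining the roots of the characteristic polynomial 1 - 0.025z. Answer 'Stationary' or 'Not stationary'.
\text{Stationary}

The AR(p) characteristic polynomial is P(z) = 1 - 0.025z.
Stationarity requires all roots to lie outside the unit circle, i.e. |z| > 1 for every root.
This is linear in z: 1 + (-0.025) z = 0  =>  z = -1/(-0.025) = 40,  |z| = 40.
Moduli of all roots: 40.0000.
All moduli strictly greater than 1? Yes.
Verdict: Stationary.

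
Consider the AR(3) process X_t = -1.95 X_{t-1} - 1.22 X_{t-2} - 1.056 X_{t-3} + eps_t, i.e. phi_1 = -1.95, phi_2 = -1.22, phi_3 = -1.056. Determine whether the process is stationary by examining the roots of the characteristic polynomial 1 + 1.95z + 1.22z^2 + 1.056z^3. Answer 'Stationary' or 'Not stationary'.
\text{Not stationary}

The AR(p) characteristic polynomial is P(z) = 1 + 1.95z + 1.22z^2 + 1.056z^3.
Stationarity requires all roots to lie outside the unit circle, i.e. |z| > 1 for every root.
Degree 3: look for a simple real root z0 first, then factor out (1 - z/z0) and solve the remaining quadratic.
Testing z0 = -0.625: P(-0.625) = 1 + (1.95)(-0.625) + (1.22)(-0.625)^2 + (1.056)(-0.625)^3
  = 1 + (-1.21875) + (0.476562) + (-0.257812) = 0.  So z_0 = -0.625 is a root, |z_0| = 0.625.
Divide out the factor (1 + 1.6 z) = (1 - z/z0) (since 1/z0 = -1.6):
  P(z) = (1 + 1.6 z)(1 + (0.35) z + (0.66) z^2)
  [check: z-coef 0.35 - (-1.6) = 1.95; z^2-coef 0.66 - (-1.6)(0.35) = 1.22; z^3-coef -(-1.6)(0.66) = 1.056.]
Remaining roots from the quadratic factor 1 + (0.35) z + (0.66) z^2:
  Set 1 + (0.35) z + (0.66) z^2 = 0, i.e. a z^2 + b z + c = 0 with a = 0.66, b = 0.35, c = 1.
  Discriminant D = b^2 - 4ac = (0.35)^2 - 4*(0.66)*1 = 0.1225 - (2.64) = -2.5175.
  D < 0, so the roots are the complex-conjugate pair z = (-b +/- i sqrt(-D)) / (2a) = -0.2652 +/- 1.202i.
  For a conjugate pair |z|^2 = z * conj(z) = (product of roots) = c/a = 1/(0.66) = 1.515152, so |z| = sqrt(1.515152) = 1.2309 for both roots.
Moduli of all roots: 0.6250, 1.2309, 1.2309.
All moduli strictly greater than 1? No.
Verdict: Not stationary.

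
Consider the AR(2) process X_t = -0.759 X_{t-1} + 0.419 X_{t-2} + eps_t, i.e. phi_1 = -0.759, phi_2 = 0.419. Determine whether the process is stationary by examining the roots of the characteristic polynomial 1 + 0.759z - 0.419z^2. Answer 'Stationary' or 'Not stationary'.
\text{Not stationary}

The AR(p) characteristic polynomial is P(z) = 1 + 0.759z - 0.419z^2.
Stationarity requires all roots to lie outside the unit circle, i.e. |z| > 1 for every root.
Set 1 + (0.759) z + (-0.419) z^2 = 0, i.e. a z^2 + b z + c = 0 with a = -0.419, b = 0.759, c = 1.
Discriminant D = b^2 - 4ac = (0.759)^2 - 4*(-0.419)*1 = 0.576081 - (-1.676) = 2.252081.
D >= 0, so the roots are real: z = (-b +/- sqrt(D)) / (2a) = (-0.759 +/- 1.500694) / (-0.838).
  z_1 = (-0.759 + 1.500694) / (-0.838) = -0.8851,   |z_1| = 0.8851.
  z_2 = (-0.759 - 1.500694) / (-0.838) = 2.6965,   |z_2| = 2.6965.
Moduli of all roots: 0.8851, 2.6965.
All moduli strictly greater than 1? No.
Verdict: Not stationary.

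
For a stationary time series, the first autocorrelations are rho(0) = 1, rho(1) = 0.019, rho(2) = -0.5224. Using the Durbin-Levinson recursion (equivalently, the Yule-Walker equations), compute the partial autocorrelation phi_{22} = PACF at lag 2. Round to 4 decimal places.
\phi_{22} = -0.5229

The PACF at lag k is phi_{kk}, the last component of the solution
to the Yule-Walker system G_k phi = r_k where
  (G_k)_{ij} = rho(|i - j|), (r_k)_i = rho(i), i,j = 1..k.
Equivalently, Durbin-Levinson gives phi_{kk} iteratively:
  phi_{11} = rho(1)
  phi_{kk} = [rho(k) - sum_{j=1..k-1} phi_{k-1,j} rho(k-j)]
            / [1 - sum_{j=1..k-1} phi_{k-1,j} rho(j)],
  phi_{k,j} = phi_{k-1,j} - phi_{kk} phi_{k-1,k-j},  j = 1..k-1.
Step k = 1:
  phi_11 = rho(1) = 0.019.
Step k = 2:
  phi_22 = [rho(2) - phi_11 rho(1)] / [1 - phi_11 rho(1)] = [-0.5224 - (0.019)(0.019)] / [1 - (0.019)(0.019)]
         = -0.522761 / 0.999639 = -0.5229.
Therefore phi_{22} = -0.5229.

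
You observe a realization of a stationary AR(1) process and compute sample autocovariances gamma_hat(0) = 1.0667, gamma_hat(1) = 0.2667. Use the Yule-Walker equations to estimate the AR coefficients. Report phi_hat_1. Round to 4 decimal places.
\hat\phi_{1} = 0.2500

The Yule-Walker equations for an AR(p) process read, in matrix form,
  Gamma_p phi = r_p,   with   (Gamma_p)_{ij} = gamma(|i - j|),
                       (r_p)_i = gamma(i),   i,j = 1..p.
Substitute the sample gammas (Toeplitz matrix and right-hand side of size 1):
  Gamma_p = [[1.0667]]
  r_p     = [0.2667]
With p = 1 this is the single equation gamma(0) phi_1 = gamma(1):
  phi_hat_1 = gamma(1) / gamma(0) = 0.2667 / 1.0667 = 0.2500.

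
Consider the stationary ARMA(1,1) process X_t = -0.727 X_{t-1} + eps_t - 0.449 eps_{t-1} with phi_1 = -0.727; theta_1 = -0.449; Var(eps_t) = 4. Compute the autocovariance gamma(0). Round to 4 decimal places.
\gamma(0) = 15.7333

Multiply the model equation by X_{t-k} and take expectations. With theta_0 = psi_0 = 1 and psi_j the MA(infinity) weights, this gives
  gamma(k) - sum_i phi_i gamma(k-i) = c_k,
  c_k = sigma^2 * sum_{j=k..q} theta_j psi_{j-k}   (c_k = 0 for k > q),
using gamma(-m) = gamma(m).
psi-weights needed (psi_j = theta_j + sum_i phi_i psi_{j-i}):
  psi_1 = theta_1 + phi_1 = -0.449 + (-0.727) = -1.176
Right-hand sides:
  c_0 = sigma^2 (1 + theta_1 psi_1) = 4 * (1 + (-0.449)(-1.176)) = 4 * 1.528024 = 6.112096
  c_1 = sigma^2 theta_1 = 4 * (-0.449) = -1.796
  c_2 = 0
Equations for k = 0 and k = 1 (AR order 1):
  gamma(0) = phi_1 gamma(1) + c_0
  gamma(1) = phi_1 gamma(0) + c_1
Substituting the second into the first: gamma(0) (1 - phi_1^2) = c_0 + phi_1 c_1, so
  gamma(0) = (c_0 + phi_1 c_1) / (1 - phi_1^2) = (6.112096 + (-0.727)(-1.796)) / (1 - (-0.727)^2) = 7.417788 / 0.471471 = 15.733286.
Therefore gamma(0) = 15.7333 (to 4 decimal places).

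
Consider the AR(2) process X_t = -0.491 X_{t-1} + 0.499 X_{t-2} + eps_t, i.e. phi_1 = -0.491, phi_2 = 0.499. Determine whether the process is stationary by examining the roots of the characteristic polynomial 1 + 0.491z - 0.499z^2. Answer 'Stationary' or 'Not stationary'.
\text{Stationary}

The AR(p) characteristic polynomial is P(z) = 1 + 0.491z - 0.499z^2.
Stationarity requires all roots to lie outside the unit circle, i.e. |z| > 1 for every root.
Set 1 + (0.491) z + (-0.499) z^2 = 0, i.e. a z^2 + b z + c = 0 with a = -0.499, b = 0.491, c = 1.
Discriminant D = b^2 - 4ac = (0.491)^2 - 4*(-0.499)*1 = 0.241081 - (-1.996) = 2.237081.
D >= 0, so the roots are real: z = (-b +/- sqrt(D)) / (2a) = (-0.491 +/- 1.495687) / (-0.998).
  z_1 = (-0.491 + 1.495687) / (-0.998) = -1.0067,   |z_1| = 1.0067.
  z_2 = (-0.491 - 1.495687) / (-0.998) = 1.9907,   |z_2| = 1.9907.
Moduli of all roots: 1.0067, 1.9907.
All moduli strictly greater than 1? Yes.
Verdict: Stationary.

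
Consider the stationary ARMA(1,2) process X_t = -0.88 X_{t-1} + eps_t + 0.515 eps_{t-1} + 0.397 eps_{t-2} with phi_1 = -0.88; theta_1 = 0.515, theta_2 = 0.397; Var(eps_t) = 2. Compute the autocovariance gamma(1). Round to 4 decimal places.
\gamma(1) = -5.2783

Multiply the model equation by X_{t-k} and take expectations. With theta_0 = psi_0 = 1 and psi_j the MA(infinity) weights, this gives
  gamma(k) - sum_i phi_i gamma(k-i) = c_k,
  c_k = sigma^2 * sum_{j=k..q} theta_j psi_{j-k}   (c_k = 0 for k > q),
using gamma(-m) = gamma(m).
psi-weights needed (psi_j = theta_j + sum_i phi_i psi_{j-i}):
  psi_1 = theta_1 + phi_1 = 0.515 + (-0.88) = -0.365
  psi_2 = theta_2 + phi_1 psi_1 = 0.397 + (-0.88)(-0.365) = 0.7182
Right-hand sides:
  c_0 = sigma^2 (1 + theta_1 psi_1 + theta_2 psi_2) = 2 * (1 + (0.515)(-0.365) + (0.397)(0.7182)) = 2 * 1.09715 = 2.194301
  c_1 = sigma^2 (theta_1 + theta_2 psi_1) = 2 * (0.515 + (0.397)(-0.365)) = 0.74019
  c_2 = sigma^2 theta_2 = 2 * (0.397) = 0.794
Equations for k = 0 and k = 1 (AR order 1):
  gamma(0) = phi_1 gamma(1) + c_0
  gamma(1) = phi_1 gamma(0) + c_1
Substituting the second into the first: gamma(0) (1 - phi_1^2) = c_0 + phi_1 c_1, so
  gamma(0) = (c_0 + phi_1 c_1) / (1 - phi_1^2) = (2.194301 + (-0.88)(0.74019)) / (1 - (-0.88)^2) = 1.542934 / 0.2256 = 6.839245.
  gamma(1) = phi_1 gamma(0) + c_1 = (-0.88)(6.839245) + (0.74019) = -5.278345.
Therefore gamma(1) = -5.2783 (to 4 decimal places).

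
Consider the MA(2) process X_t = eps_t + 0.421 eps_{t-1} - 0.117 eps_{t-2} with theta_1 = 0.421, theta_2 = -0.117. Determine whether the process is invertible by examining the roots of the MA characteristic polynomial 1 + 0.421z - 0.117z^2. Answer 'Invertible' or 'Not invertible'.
\text{Invertible}

The MA(q) characteristic polynomial is P(z) = 1 + 0.421z - 0.117z^2.
Invertibility requires all roots to lie outside the unit circle, i.e. |z| > 1 for every root.
Set 1 + (0.421) z + (-0.117) z^2 = 0, i.e. a z^2 + b z + c = 0 with a = -0.117, b = 0.421, c = 1.
Discriminant D = b^2 - 4ac = (0.421)^2 - 4*(-0.117)*1 = 0.177241 - (-0.468) = 0.645241.
D >= 0, so the roots are real: z = (-b +/- sqrt(D)) / (2a) = (-0.421 +/- 0.803269) / (-0.234).
  z_1 = (-0.421 + 0.803269) / (-0.234) = -1.6336,   |z_1| = 1.6336.
  z_2 = (-0.421 - 0.803269) / (-0.234) = 5.2319,   |z_2| = 5.2319.
Moduli of all roots: 1.6336, 5.2319.
All moduli strictly greater than 1? Yes.
Verdict: Invertible.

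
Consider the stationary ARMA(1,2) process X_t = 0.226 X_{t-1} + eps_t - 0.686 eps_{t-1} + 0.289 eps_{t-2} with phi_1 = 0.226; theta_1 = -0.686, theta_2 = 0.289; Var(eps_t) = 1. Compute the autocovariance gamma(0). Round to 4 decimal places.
\gamma(0) = 1.2477

Multiply the model equation by X_{t-k} and take expectations. With theta_0 = psi_0 = 1 and psi_j the MA(infinity) weights, this gives
  gamma(k) - sum_i phi_i gamma(k-i) = c_k,
  c_k = sigma^2 * sum_{j=k..q} theta_j psi_{j-k}   (c_k = 0 for k > q),
using gamma(-m) = gamma(m).
psi-weights needed (psi_j = theta_j + sum_i phi_i psi_{j-i}):
  psi_1 = theta_1 + phi_1 = -0.686 + (0.226) = -0.46
  psi_2 = theta_2 + phi_1 psi_1 = 0.289 + (0.226)(-0.46) = 0.18504
Right-hand sides:
  c_0 = sigma^2 (1 + theta_1 psi_1 + theta_2 psi_2) = 1 * (1 + (-0.686)(-0.46) + (0.289)(0.18504)) = 1 * 1.369037 = 1.369037
  c_1 = sigma^2 (theta_1 + theta_2 psi_1) = 1 * (-0.686 + (0.289)(-0.46)) = -0.81894
  c_2 = sigma^2 theta_2 = 1 * (0.289) = 0.289
Equations for k = 0 and k = 1 (AR order 1):
  gamma(0) = phi_1 gamma(1) + c_0
  gamma(1) = phi_1 gamma(0) + c_1
Substituting the second into the first: gamma(0) (1 - phi_1^2) = c_0 + phi_1 c_1, so
  gamma(0) = (c_0 + phi_1 c_1) / (1 - phi_1^2) = (1.369037 + (0.226)(-0.81894)) / (1 - (0.226)^2) = 1.183956 / 0.948924 = 1.247683.
Therefore gamma(0) = 1.2477 (to 4 decimal places).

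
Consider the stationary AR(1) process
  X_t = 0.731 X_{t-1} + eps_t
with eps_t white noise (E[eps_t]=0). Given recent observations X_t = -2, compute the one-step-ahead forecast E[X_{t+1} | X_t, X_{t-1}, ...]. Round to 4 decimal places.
E[X_{t+1} \mid \mathcal F_t] = -1.4620

For an AR(p) model X_t = c + sum_i phi_i X_{t-i} + eps_t, the
one-step-ahead conditional mean is
  E[X_{t+1} | X_t, ...] = c + sum_i phi_i X_{t+1-i}.
Substitute known values:
  E[X_{t+1} | ...] = (0.731) * (-2)
                   = -1.4620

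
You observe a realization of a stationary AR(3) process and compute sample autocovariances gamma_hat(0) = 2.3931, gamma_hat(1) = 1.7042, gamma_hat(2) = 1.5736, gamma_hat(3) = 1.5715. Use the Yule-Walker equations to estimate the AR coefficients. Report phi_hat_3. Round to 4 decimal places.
\hat\phi_{3} = 0.2550

The Yule-Walker equations for an AR(p) process read, in matrix form,
  Gamma_p phi = r_p,   with   (Gamma_p)_{ij} = gamma(|i - j|),
                       (r_p)_i = gamma(i),   i,j = 1..p.
Substitute the sample gammas (Toeplitz matrix and right-hand side of size 3):
  Gamma_p = [[2.3931, 1.7042, 1.5736], [1.7042, 2.3931, 1.7042], [1.5736, 1.7042, 2.3931]]
  r_p     = [1.7042, 1.5736, 1.5715]
Written out (R1..R3):
  (R1) 2.3931 phi_1 + 1.7042 phi_2 + 1.5736 phi_3 = 1.7042
  (R2) 1.7042 phi_1 + 2.3931 phi_2 + 1.7042 phi_3 = 1.5736
  (R3) 1.5736 phi_1 + 1.7042 phi_2 + 2.3931 phi_3 = 1.5715
Gaussian elimination:
  R2 <- R2 - (1.7042/2.3931) R1 = R2 - (0.712131) R1:  1.179487 phi_2 + 0.583591 phi_3 = 0.359987
  R3 <- R3 - (1.5736/2.3931) R1 = R3 - (0.657557) R1:  0.583591 phi_2 + 1.358368 phi_3 = 0.450891
  R3 <- R3 - (0.583591/1.179487) R2 = R3 - (0.494784) R2:  1.069617 phi_3 = 0.272775
Back-substitution:
  phi_hat_3 = 0.272775 / 1.069617 = 0.255022
  phi_hat_2 = (0.359987 - (0.583591)(0.255022)) / 1.179487 = 0.179026
  phi_hat_1 = (1.7042 - (1.7042)(0.179026) - (1.5736)(0.255022)) / 2.3931 = 0.41695
So phi_hat = [0.4169, 0.1790, 0.2550].
Therefore phi_hat_3 = 0.2550.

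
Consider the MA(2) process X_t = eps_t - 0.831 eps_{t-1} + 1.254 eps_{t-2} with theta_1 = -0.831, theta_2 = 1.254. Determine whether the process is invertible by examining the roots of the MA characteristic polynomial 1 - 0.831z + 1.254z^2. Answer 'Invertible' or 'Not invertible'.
\text{Not invertible}

The MA(q) characteristic polynomial is P(z) = 1 - 0.831z + 1.254z^2.
Invertibility requires all roots to lie outside the unit circle, i.e. |z| > 1 for every root.
Set 1 + (-0.831) z + (1.254) z^2 = 0, i.e. a z^2 + b z + c = 0 with a = 1.254, b = -0.831, c = 1.
Discriminant D = b^2 - 4ac = (-0.831)^2 - 4*(1.254)*1 = 0.690561 - (5.016) = -4.325439.
D < 0, so the roots are the complex-conjugate pair z = (-b +/- i sqrt(-D)) / (2a) = 0.3313 +/- 0.8293i.
For a conjugate pair |z|^2 = z * conj(z) = (product of roots) = c/a = 1/(1.254) = 0.797448, so |z| = sqrt(0.797448) = 0.893 for both roots.
Moduli of all roots: 0.8930, 0.8930.
All moduli strictly greater than 1? No.
Verdict: Not invertible.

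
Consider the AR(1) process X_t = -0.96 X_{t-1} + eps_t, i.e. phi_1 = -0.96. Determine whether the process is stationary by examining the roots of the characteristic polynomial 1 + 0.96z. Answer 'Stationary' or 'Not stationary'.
\text{Stationary}

The AR(p) characteristic polynomial is P(z) = 1 + 0.96z.
Stationarity requires all roots to lie outside the unit circle, i.e. |z| > 1 for every root.
This is linear in z: 1 + (0.96) z = 0  =>  z = -1/(0.96) = -1.041667,  |z| = 1.041667.
Moduli of all roots: 1.0417.
All moduli strictly greater than 1? Yes.
Verdict: Stationary.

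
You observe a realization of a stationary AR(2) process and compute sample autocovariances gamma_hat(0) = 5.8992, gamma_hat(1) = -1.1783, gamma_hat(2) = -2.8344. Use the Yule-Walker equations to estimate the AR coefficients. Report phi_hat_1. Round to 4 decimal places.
\hat\phi_{1} = -0.3080

The Yule-Walker equations for an AR(p) process read, in matrix form,
  Gamma_p phi = r_p,   with   (Gamma_p)_{ij} = gamma(|i - j|),
                       (r_p)_i = gamma(i),   i,j = 1..p.
Substitute the sample gammas (Toeplitz matrix and right-hand side of size 2):
  Gamma_p = [[5.8992, -1.1783], [-1.1783, 5.8992]]
  r_p     = [-1.1783, -2.8344]
Written out:
  5.8992 phi_1 - 1.1783 phi_2 = -1.1783
  -1.1783 phi_1 + 5.8992 phi_2 = -2.8344
Solve by Cramer's rule:
  det = gamma(0)^2 - gamma(1)^2 = (5.8992)^2 - (-1.1783)^2 = 34.80056064 - 1.38839089 = 33.41216975
  phi_hat_1 = [gamma(1) gamma(0) - gamma(1) gamma(2)] / det = [(-1.1783)(5.8992) - (-1.1783)(-2.8344)] / 33.41216975 = -10.29080088 / 33.41216975 = -0.308
  phi_hat_2 = [gamma(0) gamma(2) - gamma(1)^2] / det = [(5.8992)(-2.8344) - (-1.1783)^2] / 33.41216975 = -18.10908337 / 33.41216975 = -0.542
So phi_hat = [-0.3080, -0.5420].
Therefore phi_hat_1 = -0.3080.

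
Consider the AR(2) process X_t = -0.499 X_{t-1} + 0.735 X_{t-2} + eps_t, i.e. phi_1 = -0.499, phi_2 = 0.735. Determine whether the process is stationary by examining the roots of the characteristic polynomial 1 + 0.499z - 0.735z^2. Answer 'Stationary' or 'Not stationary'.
\text{Not stationary}

The AR(p) characteristic polynomial is P(z) = 1 + 0.499z - 0.735z^2.
Stationarity requires all roots to lie outside the unit circle, i.e. |z| > 1 for every root.
Set 1 + (0.499) z + (-0.735) z^2 = 0, i.e. a z^2 + b z + c = 0 with a = -0.735, b = 0.499, c = 1.
Discriminant D = b^2 - 4ac = (0.499)^2 - 4*(-0.735)*1 = 0.249001 - (-2.94) = 3.189001.
D >= 0, so the roots are real: z = (-b +/- sqrt(D)) / (2a) = (-0.499 +/- 1.785777) / (-1.47).
  z_1 = (-0.499 + 1.785777) / (-1.47) = -0.8754,   |z_1| = 0.8754.
  z_2 = (-0.499 - 1.785777) / (-1.47) = 1.5543,   |z_2| = 1.5543.
Moduli of all roots: 0.8754, 1.5543.
All moduli strictly greater than 1? No.
Verdict: Not stationary.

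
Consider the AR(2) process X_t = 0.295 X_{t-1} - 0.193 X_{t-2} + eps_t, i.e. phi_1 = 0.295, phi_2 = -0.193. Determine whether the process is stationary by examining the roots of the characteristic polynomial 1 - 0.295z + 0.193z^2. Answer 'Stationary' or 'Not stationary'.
\text{Stationary}

The AR(p) characteristic polynomial is P(z) = 1 - 0.295z + 0.193z^2.
Stationarity requires all roots to lie outside the unit circle, i.e. |z| > 1 for every root.
Set 1 + (-0.295) z + (0.193) z^2 = 0, i.e. a z^2 + b z + c = 0 with a = 0.193, b = -0.295, c = 1.
Discriminant D = b^2 - 4ac = (-0.295)^2 - 4*(0.193)*1 = 0.087025 - (0.772) = -0.684975.
D < 0, so the roots are the complex-conjugate pair z = (-b +/- i sqrt(-D)) / (2a) = 0.7642 +/- 2.1441i.
For a conjugate pair |z|^2 = z * conj(z) = (product of roots) = c/a = 1/(0.193) = 5.181347, so |z| = sqrt(5.181347) = 2.2763 for both roots.
Moduli of all roots: 2.2763, 2.2763.
All moduli strictly greater than 1? Yes.
Verdict: Stationary.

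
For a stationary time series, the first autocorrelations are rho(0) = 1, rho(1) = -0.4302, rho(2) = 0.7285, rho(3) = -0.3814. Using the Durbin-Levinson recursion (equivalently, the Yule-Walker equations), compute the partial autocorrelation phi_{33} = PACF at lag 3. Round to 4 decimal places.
\phi_{33} = 0.0218

The PACF at lag k is phi_{kk}, the last component of the solution
to the Yule-Walker system G_k phi = r_k where
  (G_k)_{ij} = rho(|i - j|), (r_k)_i = rho(i), i,j = 1..k.
Equivalently, Durbin-Levinson gives phi_{kk} iteratively:
  phi_{11} = rho(1)
  phi_{kk} = [rho(k) - sum_{j=1..k-1} phi_{k-1,j} rho(k-j)]
            / [1 - sum_{j=1..k-1} phi_{k-1,j} rho(j)],
  phi_{k,j} = phi_{k-1,j} - phi_{kk} phi_{k-1,k-j},  j = 1..k-1.
Step k = 1:
  phi_11 = rho(1) = -0.4302.
Step k = 2:
  phi_22 = [rho(2) - phi_11 rho(1)] / [1 - phi_11 rho(1)] = [0.7285 - (-0.4302)(-0.4302)] / [1 - (-0.4302)(-0.4302)]
         = 0.54342796 / 0.81492796 = 0.666842.
  Update: phi_21 = phi_11 - phi_22 phi_11 = -0.4302 - (0.666842)(-0.4302) = -0.143325.
Step k = 3:
  phi_33 = [rho(3) - phi_21 rho(2) - phi_22 rho(1)] / [1 - phi_21 rho(1) - phi_22 rho(2)]
    numerator   = -0.3814 - (-0.143325)(0.7285) - (0.666842)(-0.4302) = 0.00988735
    denominator = 1 - (-0.143325)(-0.4302) - (0.666842)(0.7285) = 0.45254753
  phi_33 = 0.00988735 / 0.45254753 = 0.0218.
Therefore phi_{33} = 0.0218.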